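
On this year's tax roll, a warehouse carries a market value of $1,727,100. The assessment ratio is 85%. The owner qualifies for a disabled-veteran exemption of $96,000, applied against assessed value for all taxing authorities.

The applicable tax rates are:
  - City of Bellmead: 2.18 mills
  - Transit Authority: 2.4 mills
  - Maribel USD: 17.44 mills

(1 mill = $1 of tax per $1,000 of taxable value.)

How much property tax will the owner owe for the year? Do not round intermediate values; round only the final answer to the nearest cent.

Assessed value = $1,727,100 × 0.85 = $1,468,035
Taxable value = $1,468,035 − $96,000 = $1,372,035
City of Bellmead: $1,372,035 × 0.00218 = $2,991.0363
Transit Authority: $1,372,035 × 0.0024 = $3,292.884
Maribel USD: $1,372,035 × 0.01744 = $23,928.2904
Total = $2,991.0363 + $3,292.884 + $23,928.2904 = $30,212.2107

$30,212.21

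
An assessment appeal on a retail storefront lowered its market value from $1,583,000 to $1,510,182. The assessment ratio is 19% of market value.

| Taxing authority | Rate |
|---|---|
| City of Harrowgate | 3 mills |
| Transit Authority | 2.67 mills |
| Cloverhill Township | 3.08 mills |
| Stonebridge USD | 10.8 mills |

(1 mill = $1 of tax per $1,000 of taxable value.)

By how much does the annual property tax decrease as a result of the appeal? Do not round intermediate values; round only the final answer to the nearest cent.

Old assessed value = $1,583,000 × 0.19 = $300,770
New assessed value = $1,510,182 × 0.19 = $286,934.58
Combined rate = 0.003 + 0.00267 + 0.00308 + 0.0108 = 0.01955
Old tax = $300,770 × 0.01955 = $5,880.0535
New tax = $286,934.58 × 0.01955 = $5,609.571039
Reduction = $5,880.0535 − $5,609.571039 = $270.482461

$270.48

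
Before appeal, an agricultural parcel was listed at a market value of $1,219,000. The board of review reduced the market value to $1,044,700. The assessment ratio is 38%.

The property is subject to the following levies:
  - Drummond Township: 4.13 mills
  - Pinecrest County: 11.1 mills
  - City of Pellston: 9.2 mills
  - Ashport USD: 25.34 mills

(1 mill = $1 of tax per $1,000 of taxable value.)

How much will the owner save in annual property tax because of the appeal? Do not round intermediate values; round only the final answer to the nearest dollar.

$3,296

Old assessed value = $1,219,000 × 0.38 = $463,220
New assessed value = $1,044,700 × 0.38 = $396,986
Combined rate = 0.00413 + 0.0111 + 0.0092 + 0.02534 = 0.04977
Old tax = $463,220 × 0.04977 = $23,054.4594
New tax = $396,986 × 0.04977 = $19,757.99322
Reduction = $23,054.4594 − $19,757.99322 = $3,296.46618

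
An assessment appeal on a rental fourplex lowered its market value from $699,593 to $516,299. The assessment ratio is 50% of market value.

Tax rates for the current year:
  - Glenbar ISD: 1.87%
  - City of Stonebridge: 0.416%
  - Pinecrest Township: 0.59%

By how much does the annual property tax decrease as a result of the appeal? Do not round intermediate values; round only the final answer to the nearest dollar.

$2,636

Old assessed value = $699,593 × 0.5 = $349,796.5
New assessed value = $516,299 × 0.5 = $258,149.5
Combined rate = 0.0187 + 0.00416 + 0.0059 = 0.02876
Old tax = $349,796.5 × 0.02876 = $10,060.14734
New tax = $258,149.5 × 0.02876 = $7,424.37962
Reduction = $10,060.14734 − $7,424.37962 = $2,635.76772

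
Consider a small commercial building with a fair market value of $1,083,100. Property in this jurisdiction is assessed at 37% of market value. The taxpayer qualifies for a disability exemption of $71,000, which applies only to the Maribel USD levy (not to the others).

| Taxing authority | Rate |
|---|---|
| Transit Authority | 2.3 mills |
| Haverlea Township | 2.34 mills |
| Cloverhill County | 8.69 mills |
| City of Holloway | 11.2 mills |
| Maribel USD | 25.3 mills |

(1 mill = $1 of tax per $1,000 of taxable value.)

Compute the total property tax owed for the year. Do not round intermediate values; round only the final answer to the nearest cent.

$18,172.92

Assessed value = $1,083,100 × 0.37 = $400,747
Transit Authority: $400,747 × 0.0023 = $921.7181
Haverlea Township: $400,747 × 0.00234 = $937.74798
Cloverhill County: $400,747 × 0.00869 = $3,482.49143
City of Holloway: $400,747 × 0.0112 = $4,488.3664
Maribel USD: ($400,747 − $71,000) × 0.0253 = $329,747 × 0.0253 = $8,342.5991
Total = $18,172.92301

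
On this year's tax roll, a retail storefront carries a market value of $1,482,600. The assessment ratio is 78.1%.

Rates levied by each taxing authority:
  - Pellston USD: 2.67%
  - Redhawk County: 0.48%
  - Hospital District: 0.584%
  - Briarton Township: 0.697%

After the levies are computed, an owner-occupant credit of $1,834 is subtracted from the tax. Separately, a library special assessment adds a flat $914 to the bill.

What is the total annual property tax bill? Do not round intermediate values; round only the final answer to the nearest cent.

Assessed value = $1,482,600 × 0.781 = $1,157,910.6
Pellston USD: $1,157,910.6 × 0.0267 = $30,916.21302
Redhawk County: $1,157,910.6 × 0.0048 = $5,557.97088
Hospital District: $1,157,910.6 × 0.00584 = $6,762.197904
Briarton Township: $1,157,910.6 × 0.00697 = $8,070.636882
Levies subtotal = $51,307.018686
After credit = $51,307.018686 − $1,834 = $49,473.018686
Total = $49,473.018686 + $914 = $50,387.018686

$50,387.02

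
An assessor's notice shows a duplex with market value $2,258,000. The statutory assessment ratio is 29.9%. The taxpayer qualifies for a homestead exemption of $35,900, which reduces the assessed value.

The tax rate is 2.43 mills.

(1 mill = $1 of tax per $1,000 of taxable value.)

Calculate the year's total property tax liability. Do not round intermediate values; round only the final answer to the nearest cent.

$1,553.36

Assessed value = $2,258,000 × 0.299 = $675,142
Taxable value = $675,142 − $35,900 = $639,242
Tax = $639,242 × 0.00243 = $1,553.35806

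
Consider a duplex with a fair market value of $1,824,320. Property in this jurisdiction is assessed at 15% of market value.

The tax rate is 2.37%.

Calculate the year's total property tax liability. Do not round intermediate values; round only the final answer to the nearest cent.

$6,485.46

Assessed value = $1,824,320 × 0.15 = $273,648
Tax = $273,648 × 0.0237 = $6,485.4576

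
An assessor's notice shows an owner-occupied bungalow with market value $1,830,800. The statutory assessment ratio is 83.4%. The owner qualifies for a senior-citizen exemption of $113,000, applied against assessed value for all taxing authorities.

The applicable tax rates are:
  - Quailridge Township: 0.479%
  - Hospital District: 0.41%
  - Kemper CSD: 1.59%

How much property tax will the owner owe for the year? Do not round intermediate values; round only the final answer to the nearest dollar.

$35,050

Assessed value = $1,830,800 × 0.834 = $1,526,887.2
Taxable value = $1,526,887.2 − $113,000 = $1,413,887.2
Quailridge Township: $1,413,887.2 × 0.00479 = $6,772.519688
Hospital District: $1,413,887.2 × 0.0041 = $5,796.93752
Kemper CSD: $1,413,887.2 × 0.0159 = $22,480.80648
Total = $6,772.519688 + $5,796.93752 + $22,480.80648 = $35,050.263688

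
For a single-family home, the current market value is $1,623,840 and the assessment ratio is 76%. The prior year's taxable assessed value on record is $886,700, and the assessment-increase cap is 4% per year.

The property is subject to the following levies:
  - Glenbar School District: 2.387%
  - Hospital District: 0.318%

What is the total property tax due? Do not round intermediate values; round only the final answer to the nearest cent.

$24,944.64

Uncapped assessed value = $1,623,840 × 0.76 = $1,234,118.4
Cap limit = $886,700 × 1.04 = $922,168
Taxable assessed value = min($1,234,118.4, $922,168) = $922,168 (cap binds)
Glenbar School District: $922,168 × 0.02387 = $22,012.15016
Hospital District: $922,168 × 0.00318 = $2,932.49424
Total = $24,944.6444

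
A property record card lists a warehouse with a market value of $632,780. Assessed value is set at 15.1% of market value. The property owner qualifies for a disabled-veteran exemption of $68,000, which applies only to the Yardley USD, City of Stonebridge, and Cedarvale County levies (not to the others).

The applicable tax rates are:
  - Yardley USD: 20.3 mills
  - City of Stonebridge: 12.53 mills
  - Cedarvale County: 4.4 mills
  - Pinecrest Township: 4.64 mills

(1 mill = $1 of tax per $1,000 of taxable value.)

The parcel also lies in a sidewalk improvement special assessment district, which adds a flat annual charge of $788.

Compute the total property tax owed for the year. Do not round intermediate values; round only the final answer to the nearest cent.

$2,257.03

Assessed value = $632,780 × 0.151 = $95,549.78
Yardley USD: ($95,549.78 − $68,000) × 0.0203 = $27,549.78 × 0.0203 = $559.260534
City of Stonebridge: ($95,549.78 − $68,000) × 0.01253 = $27,549.78 × 0.01253 = $345.1987434
Cedarvale County: ($95,549.78 − $68,000) × 0.0044 = $27,549.78 × 0.0044 = $121.219032
Pinecrest Township: $95,549.78 × 0.00464 = $443.3509792
Levies subtotal = $1,469.0292886
Total = $1,469.0292886 + $788 = $2,257.0292886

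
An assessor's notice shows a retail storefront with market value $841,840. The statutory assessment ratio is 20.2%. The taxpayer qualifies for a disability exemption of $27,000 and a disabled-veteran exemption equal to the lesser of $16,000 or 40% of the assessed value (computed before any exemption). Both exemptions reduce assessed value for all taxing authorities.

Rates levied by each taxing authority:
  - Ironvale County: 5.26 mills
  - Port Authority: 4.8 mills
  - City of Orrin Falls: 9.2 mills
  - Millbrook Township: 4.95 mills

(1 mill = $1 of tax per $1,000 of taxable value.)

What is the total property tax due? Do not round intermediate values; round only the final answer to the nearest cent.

$3,075.92

Assessed value = $841,840 × 0.202 = $170,051.68
Disabled-veteran exemption = min($16,000, 40% × $170,051.68) = min($16,000, $68,020.672) = $16,000 (dollar cap binds)
Taxable value = $170,051.68 − $27,000 − $16,000 = $127,051.68
Ironvale County: $127,051.68 × 0.00526 = $668.2918368
Port Authority: $127,051.68 × 0.0048 = $609.848064
City of Orrin Falls: $127,051.68 × 0.0092 = $1,168.875456
Millbrook Township: $127,051.68 × 0.00495 = $628.905816
Total = $3,075.9211728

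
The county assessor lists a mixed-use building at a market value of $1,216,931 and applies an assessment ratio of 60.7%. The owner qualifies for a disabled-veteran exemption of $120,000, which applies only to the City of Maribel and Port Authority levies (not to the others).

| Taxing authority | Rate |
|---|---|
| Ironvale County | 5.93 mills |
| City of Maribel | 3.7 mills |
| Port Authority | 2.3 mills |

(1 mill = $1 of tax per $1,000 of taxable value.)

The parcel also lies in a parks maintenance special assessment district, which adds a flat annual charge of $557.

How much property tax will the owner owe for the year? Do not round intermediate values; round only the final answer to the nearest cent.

$8,649.42

Assessed value = $1,216,931 × 0.607 = $738,677.117
Ironvale County: $738,677.117 × 0.00593 = $4,380.35530381
City of Maribel: ($738,677.117 − $120,000) × 0.0037 = $618,677.117 × 0.0037 = $2,289.1053329
Port Authority: ($738,677.117 − $120,000) × 0.0023 = $618,677.117 × 0.0023 = $1,422.9573691
Levies subtotal = $8,092.41800581
Total = $8,092.41800581 + $557 = $8,649.41800581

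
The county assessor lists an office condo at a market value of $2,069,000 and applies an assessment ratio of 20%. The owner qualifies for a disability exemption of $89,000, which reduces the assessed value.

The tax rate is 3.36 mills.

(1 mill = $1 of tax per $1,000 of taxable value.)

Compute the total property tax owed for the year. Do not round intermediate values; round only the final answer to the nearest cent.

$1,091.33

Assessed value = $2,069,000 × 0.2 = $413,800
Taxable value = $413,800 − $89,000 = $324,800
Tax = $324,800 × 0.00336 = $1,091.328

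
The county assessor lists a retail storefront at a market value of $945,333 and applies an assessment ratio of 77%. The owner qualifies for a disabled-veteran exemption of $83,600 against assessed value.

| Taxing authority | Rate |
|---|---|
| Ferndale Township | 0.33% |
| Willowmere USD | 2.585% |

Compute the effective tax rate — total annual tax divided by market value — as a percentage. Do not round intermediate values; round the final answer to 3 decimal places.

1.987%

Assessed value = $945,333 × 0.77 = $727,906.41
Taxable value = $727,906.41 − $83,600 = $644,306.41
Ferndale Township: $644,306.41 × 0.0033 = $2,126.211153
Willowmere USD: $644,306.41 × 0.02585 = $16,655.3206985
Total tax = $18,781.5318515
Effective rate = $18,781.5318515 ÷ $945,333 = 1.987% of market value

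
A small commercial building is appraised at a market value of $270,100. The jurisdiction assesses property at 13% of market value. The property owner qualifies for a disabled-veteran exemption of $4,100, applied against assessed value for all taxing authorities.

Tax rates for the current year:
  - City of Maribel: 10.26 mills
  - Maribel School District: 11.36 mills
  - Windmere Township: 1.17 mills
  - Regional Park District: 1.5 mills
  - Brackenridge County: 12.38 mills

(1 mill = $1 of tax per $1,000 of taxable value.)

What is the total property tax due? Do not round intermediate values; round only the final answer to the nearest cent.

$1,137.25

Assessed value = $270,100 × 0.13 = $35,113
Taxable value = $35,113 − $4,100 = $31,013
City of Maribel: $31,013 × 0.01026 = $318.19338
Maribel School District: $31,013 × 0.01136 = $352.30768
Windmere Township: $31,013 × 0.00117 = $36.28521
Regional Park District: $31,013 × 0.0015 = $46.5195
Brackenridge County: $31,013 × 0.01238 = $383.94094
Total = $318.19338 + $352.30768 + $36.28521 + $46.5195 + $383.94094 = $1,137.24671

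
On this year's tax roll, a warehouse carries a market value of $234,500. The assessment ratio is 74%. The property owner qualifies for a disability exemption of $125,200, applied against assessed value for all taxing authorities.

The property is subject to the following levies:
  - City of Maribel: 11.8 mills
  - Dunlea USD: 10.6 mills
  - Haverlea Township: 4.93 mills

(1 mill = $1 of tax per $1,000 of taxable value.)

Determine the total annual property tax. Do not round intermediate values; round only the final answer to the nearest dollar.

Assessed value = $234,500 × 0.74 = $173,530
Taxable value = $173,530 − $125,200 = $48,330
City of Maribel: $48,330 × 0.0118 = $570.294
Dunlea USD: $48,330 × 0.0106 = $512.298
Haverlea Township: $48,330 × 0.00493 = $238.2669
Total = $570.294 + $512.298 + $238.2669 = $1,320.8589

$1,321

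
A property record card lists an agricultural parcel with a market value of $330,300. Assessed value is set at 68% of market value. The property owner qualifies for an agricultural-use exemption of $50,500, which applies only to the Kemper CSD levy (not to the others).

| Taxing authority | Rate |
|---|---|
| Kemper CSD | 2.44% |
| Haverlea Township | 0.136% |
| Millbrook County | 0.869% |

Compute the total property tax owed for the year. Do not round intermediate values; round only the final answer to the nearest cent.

Assessed value = $330,300 × 0.68 = $224,604
Kemper CSD: ($224,604 − $50,500) × 0.0244 = $174,104 × 0.0244 = $4,248.1376
Haverlea Township: $224,604 × 0.00136 = $305.46144
Millbrook County: $224,604 × 0.00869 = $1,951.80876
Total = $6,505.4078

$6,505.41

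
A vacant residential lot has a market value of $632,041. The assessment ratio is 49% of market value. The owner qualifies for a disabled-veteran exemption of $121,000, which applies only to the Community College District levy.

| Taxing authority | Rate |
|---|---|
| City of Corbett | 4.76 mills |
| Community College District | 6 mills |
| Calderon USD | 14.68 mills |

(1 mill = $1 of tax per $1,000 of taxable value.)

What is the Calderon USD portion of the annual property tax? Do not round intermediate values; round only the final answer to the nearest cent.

$4,546.40

Assessed value = $632,041 × 0.49 = $309,700.09
Calderon USD taxable value = $309,700.09 (exemption does not apply)
Calderon USD levy = $309,700.09 × 0.01468 = $4,546.3973212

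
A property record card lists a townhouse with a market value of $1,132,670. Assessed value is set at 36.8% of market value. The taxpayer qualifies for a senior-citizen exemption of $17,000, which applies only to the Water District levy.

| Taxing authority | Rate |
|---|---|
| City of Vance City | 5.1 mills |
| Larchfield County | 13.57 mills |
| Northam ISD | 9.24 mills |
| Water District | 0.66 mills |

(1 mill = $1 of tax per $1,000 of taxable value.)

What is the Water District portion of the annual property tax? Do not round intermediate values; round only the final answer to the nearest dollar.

Assessed value = $1,132,670 × 0.368 = $416,822.56
Water District taxable value = $416,822.56 − $17,000 = $399,822.56
Water District levy = $399,822.56 × 0.00066 = $263.8828896

$264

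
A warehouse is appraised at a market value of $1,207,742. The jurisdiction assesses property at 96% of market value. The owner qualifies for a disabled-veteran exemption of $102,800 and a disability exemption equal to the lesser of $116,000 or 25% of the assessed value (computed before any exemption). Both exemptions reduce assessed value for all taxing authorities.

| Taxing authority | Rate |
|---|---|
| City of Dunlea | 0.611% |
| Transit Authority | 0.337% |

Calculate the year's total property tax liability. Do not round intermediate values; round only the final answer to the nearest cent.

$8,917.19

Assessed value = $1,207,742 × 0.96 = $1,159,432.32
Disability exemption = min($116,000, 25% × $1,159,432.32) = min($116,000, $289,858.08) = $116,000 (dollar cap binds)
Taxable value = $1,159,432.32 − $102,800 − $116,000 = $940,632.32
City of Dunlea: $940,632.32 × 0.00611 = $5,747.2634752
Transit Authority: $940,632.32 × 0.00337 = $3,169.9309184
Total = $8,917.1943936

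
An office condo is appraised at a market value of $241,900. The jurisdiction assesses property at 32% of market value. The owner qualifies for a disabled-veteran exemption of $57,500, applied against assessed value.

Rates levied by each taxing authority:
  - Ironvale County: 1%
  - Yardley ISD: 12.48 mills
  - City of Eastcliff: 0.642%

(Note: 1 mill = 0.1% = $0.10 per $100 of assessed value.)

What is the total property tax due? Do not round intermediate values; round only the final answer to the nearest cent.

$575.34

Assessed value = $241,900 × 0.32 = $77,408
Taxable value = $77,408 − $57,500 = $19,908
Ironvale County: $19,908 × 0.01 = $199.08
Yardley ISD: $19,908 × 0.01248 = $248.45184
City of Eastcliff: $19,908 × 0.00642 = $127.80936
Total = $575.3412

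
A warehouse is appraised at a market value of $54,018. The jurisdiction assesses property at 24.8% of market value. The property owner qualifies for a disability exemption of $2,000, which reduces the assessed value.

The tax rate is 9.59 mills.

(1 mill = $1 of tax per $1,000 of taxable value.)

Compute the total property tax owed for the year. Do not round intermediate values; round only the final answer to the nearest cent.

$109.29

Assessed value = $54,018 × 0.248 = $13,396.464
Taxable value = $13,396.464 − $2,000 = $11,396.464
Tax = $11,396.464 × 0.00959 = $109.29208976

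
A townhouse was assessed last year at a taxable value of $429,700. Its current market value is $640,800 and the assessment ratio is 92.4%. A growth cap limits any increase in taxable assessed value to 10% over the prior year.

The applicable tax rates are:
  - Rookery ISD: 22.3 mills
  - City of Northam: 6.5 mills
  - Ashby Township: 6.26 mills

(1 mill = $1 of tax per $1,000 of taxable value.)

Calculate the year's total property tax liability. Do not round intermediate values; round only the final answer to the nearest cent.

Uncapped assessed value = $640,800 × 0.924 = $592,099.2
Cap limit = $429,700 × 1.1 = $472,670
Taxable assessed value = min($592,099.2, $472,670) = $472,670 (cap binds)
Rookery ISD: $472,670 × 0.0223 = $10,540.541
City of Northam: $472,670 × 0.0065 = $3,072.355
Ashby Township: $472,670 × 0.00626 = $2,958.9142
Total = $16,571.8102

$16,571.81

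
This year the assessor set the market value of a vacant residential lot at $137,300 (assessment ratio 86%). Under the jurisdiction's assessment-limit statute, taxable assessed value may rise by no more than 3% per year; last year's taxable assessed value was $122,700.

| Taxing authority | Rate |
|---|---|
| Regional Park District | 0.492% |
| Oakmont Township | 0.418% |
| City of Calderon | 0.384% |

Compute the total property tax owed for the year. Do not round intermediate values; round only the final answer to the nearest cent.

Uncapped assessed value = $137,300 × 0.86 = $118,078
Cap limit = $122,700 × 1.03 = $126,381
Taxable assessed value = min($118,078, $126,381) = $118,078 (cap does not bind)
Regional Park District: $118,078 × 0.00492 = $580.94376
Oakmont Township: $118,078 × 0.00418 = $493.56604
City of Calderon: $118,078 × 0.00384 = $453.41952
Total = $1,527.92932

$1,527.93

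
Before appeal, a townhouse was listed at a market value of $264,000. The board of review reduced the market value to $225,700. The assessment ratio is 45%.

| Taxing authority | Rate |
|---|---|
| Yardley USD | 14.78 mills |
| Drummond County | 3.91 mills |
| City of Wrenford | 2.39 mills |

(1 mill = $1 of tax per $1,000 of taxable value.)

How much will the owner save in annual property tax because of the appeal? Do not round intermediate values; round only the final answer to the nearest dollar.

$363

Old assessed value = $264,000 × 0.45 = $118,800
New assessed value = $225,700 × 0.45 = $101,565
Combined rate = 0.01478 + 0.00391 + 0.00239 = 0.02108
Old tax = $118,800 × 0.02108 = $2,504.304
New tax = $101,565 × 0.02108 = $2,140.9902
Reduction = $2,504.304 − $2,140.9902 = $363.3138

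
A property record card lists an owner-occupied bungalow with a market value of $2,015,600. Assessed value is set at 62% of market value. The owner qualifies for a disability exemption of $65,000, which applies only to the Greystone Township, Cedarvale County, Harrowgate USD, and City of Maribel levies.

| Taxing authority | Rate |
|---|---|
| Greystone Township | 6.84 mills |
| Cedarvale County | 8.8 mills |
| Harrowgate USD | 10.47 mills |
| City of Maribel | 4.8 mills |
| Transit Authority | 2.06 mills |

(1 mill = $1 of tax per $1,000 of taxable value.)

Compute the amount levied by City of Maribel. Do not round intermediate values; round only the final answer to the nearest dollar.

Assessed value = $2,015,600 × 0.62 = $1,249,672
City of Maribel taxable value = $1,249,672 − $65,000 = $1,184,672
City of Maribel levy = $1,184,672 × 0.0048 = $5,686.4256

$5,686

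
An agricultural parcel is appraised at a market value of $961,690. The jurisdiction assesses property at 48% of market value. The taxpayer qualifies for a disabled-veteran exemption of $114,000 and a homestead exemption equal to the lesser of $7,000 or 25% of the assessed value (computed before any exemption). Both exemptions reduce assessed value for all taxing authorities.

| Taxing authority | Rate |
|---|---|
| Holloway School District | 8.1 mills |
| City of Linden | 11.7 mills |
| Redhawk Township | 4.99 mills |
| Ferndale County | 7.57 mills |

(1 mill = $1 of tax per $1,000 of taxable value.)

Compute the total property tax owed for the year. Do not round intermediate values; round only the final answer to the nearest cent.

$11,022.18

Assessed value = $961,690 × 0.48 = $461,611.2
Homestead exemption = min($7,000, 25% × $461,611.2) = min($7,000, $115,402.8) = $7,000 (dollar cap binds)
Taxable value = $461,611.2 − $114,000 − $7,000 = $340,611.2
Holloway School District: $340,611.2 × 0.0081 = $2,758.95072
City of Linden: $340,611.2 × 0.0117 = $3,985.15104
Redhawk Township: $340,611.2 × 0.00499 = $1,699.649888
Ferndale County: $340,611.2 × 0.00757 = $2,578.426784
Total = $11,022.178432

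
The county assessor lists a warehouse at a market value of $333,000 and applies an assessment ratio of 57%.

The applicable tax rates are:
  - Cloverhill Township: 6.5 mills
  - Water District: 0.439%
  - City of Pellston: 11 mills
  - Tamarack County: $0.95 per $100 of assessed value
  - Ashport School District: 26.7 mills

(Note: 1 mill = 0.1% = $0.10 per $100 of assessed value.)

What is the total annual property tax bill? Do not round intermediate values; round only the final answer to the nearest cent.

Assessed value = $333,000 × 0.57 = $189,810
Cloverhill Township: $189,810 × 0.0065 = $1,233.765
Water District: $189,810 × 0.00439 = $833.2659
City of Pellston: $189,810 × 0.011 = $2,087.91
Tamarack County: $189,810 × 0.0095 = $1,803.195
Ashport School District: $189,810 × 0.0267 = $5,067.927
Total = $11,026.0629

$11,026.06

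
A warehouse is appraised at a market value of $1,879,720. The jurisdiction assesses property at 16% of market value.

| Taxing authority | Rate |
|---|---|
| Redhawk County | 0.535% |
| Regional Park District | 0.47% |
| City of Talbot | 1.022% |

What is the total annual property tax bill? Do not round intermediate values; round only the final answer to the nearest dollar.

$6,096

Assessed value = $1,879,720 × 0.16 = $300,755.2
Redhawk County: $300,755.2 × 0.00535 = $1,609.04032
Regional Park District: $300,755.2 × 0.0047 = $1,413.54944
City of Talbot: $300,755.2 × 0.01022 = $3,073.718144
Total = $1,609.04032 + $1,413.54944 + $3,073.718144 = $6,096.307904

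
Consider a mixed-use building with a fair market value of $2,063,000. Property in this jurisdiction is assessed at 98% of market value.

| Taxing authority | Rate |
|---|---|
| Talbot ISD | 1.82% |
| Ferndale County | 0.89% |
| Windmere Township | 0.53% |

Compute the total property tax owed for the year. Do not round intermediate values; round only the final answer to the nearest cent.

$65,504.38

Assessed value = $2,063,000 × 0.98 = $2,021,740
Talbot ISD: $2,021,740 × 0.0182 = $36,795.668
Ferndale County: $2,021,740 × 0.0089 = $17,993.486
Windmere Township: $2,021,740 × 0.0053 = $10,715.222
Total = $36,795.668 + $17,993.486 + $10,715.222 = $65,504.376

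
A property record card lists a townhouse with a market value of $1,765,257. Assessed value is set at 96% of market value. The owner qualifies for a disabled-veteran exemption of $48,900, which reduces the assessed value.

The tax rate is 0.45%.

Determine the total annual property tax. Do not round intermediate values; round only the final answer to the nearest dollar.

Assessed value = $1,765,257 × 0.96 = $1,694,646.72
Taxable value = $1,694,646.72 − $48,900 = $1,645,746.72
Tax = $1,645,746.72 × 0.0045 = $7,405.86024

$7,406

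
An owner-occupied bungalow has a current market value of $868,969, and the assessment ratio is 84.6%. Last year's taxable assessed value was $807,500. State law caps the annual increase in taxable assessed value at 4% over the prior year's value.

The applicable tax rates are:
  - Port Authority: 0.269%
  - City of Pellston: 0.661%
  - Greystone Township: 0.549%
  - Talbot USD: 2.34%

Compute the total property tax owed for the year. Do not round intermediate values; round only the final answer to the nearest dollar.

$28,075

Uncapped assessed value = $868,969 × 0.846 = $735,147.774
Cap limit = $807,500 × 1.04 = $839,800
Taxable assessed value = min($735,147.774, $839,800) = $735,147.774 (cap does not bind)
Port Authority: $735,147.774 × 0.00269 = $1,977.54751206
City of Pellston: $735,147.774 × 0.00661 = $4,859.32678614
Greystone Township: $735,147.774 × 0.00549 = $4,035.96127926
Talbot USD: $735,147.774 × 0.0234 = $17,202.4579116
Total = $28,075.29348906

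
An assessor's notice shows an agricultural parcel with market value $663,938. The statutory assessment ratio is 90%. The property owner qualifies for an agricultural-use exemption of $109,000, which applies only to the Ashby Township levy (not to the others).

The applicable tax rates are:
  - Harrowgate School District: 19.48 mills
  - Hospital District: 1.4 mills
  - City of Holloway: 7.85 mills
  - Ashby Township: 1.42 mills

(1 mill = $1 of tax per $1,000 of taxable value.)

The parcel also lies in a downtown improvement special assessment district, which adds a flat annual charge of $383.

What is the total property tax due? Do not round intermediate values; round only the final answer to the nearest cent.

Assessed value = $663,938 × 0.9 = $597,544.2
Harrowgate School District: $597,544.2 × 0.01948 = $11,640.161016
Hospital District: $597,544.2 × 0.0014 = $836.56188
City of Holloway: $597,544.2 × 0.00785 = $4,690.72197
Ashby Township: ($597,544.2 − $109,000) × 0.00142 = $488,544.2 × 0.00142 = $693.732764
Levies subtotal = $17,861.17763
Total = $17,861.17763 + $383 = $18,244.17763

$18,244.18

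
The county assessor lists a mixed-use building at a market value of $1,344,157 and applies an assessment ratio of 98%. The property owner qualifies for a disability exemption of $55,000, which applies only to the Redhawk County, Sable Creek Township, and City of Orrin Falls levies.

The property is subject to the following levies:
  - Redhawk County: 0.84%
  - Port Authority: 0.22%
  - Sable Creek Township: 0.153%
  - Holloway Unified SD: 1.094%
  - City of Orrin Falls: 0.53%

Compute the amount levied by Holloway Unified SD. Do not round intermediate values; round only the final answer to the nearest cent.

$14,410.98

Assessed value = $1,344,157 × 0.98 = $1,317,273.86
Holloway Unified SD taxable value = $1,317,273.86 (exemption does not apply)
Holloway Unified SD levy = $1,317,273.86 × 0.01094 = $14,410.9760284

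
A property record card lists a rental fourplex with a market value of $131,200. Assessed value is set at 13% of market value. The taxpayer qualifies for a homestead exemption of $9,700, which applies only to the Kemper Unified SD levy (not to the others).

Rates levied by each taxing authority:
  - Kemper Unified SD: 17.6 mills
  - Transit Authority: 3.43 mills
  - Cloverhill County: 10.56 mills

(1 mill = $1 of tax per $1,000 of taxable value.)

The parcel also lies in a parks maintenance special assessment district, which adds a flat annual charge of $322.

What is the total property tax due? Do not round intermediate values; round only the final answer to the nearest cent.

Assessed value = $131,200 × 0.13 = $17,056
Kemper Unified SD: ($17,056 − $9,700) × 0.0176 = $7,356 × 0.0176 = $129.4656
Transit Authority: $17,056 × 0.00343 = $58.50208
Cloverhill County: $17,056 × 0.01056 = $180.11136
Levies subtotal = $368.07904
Total = $368.07904 + $322 = $690.07904

$690.08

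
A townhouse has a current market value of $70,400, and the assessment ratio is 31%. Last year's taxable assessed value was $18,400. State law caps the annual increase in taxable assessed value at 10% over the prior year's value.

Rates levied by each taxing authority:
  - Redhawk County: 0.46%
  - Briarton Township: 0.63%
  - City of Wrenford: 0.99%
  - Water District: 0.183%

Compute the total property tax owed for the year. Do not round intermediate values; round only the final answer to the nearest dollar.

$458

Uncapped assessed value = $70,400 × 0.31 = $21,824
Cap limit = $18,400 × 1.1 = $20,240
Taxable assessed value = min($21,824, $20,240) = $20,240 (cap binds)
Redhawk County: $20,240 × 0.0046 = $93.104
Briarton Township: $20,240 × 0.0063 = $127.512
City of Wrenford: $20,240 × 0.0099 = $200.376
Water District: $20,240 × 0.00183 = $37.0392
Total = $458.0312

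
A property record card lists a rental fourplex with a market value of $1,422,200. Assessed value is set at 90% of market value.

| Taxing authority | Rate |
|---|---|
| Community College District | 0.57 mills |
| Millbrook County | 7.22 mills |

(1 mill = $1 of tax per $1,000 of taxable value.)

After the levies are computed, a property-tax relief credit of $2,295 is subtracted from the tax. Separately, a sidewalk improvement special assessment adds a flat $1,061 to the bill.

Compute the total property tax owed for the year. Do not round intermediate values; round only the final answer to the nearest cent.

$8,737.04

Assessed value = $1,422,200 × 0.9 = $1,279,980
Community College District: $1,279,980 × 0.00057 = $729.5886
Millbrook County: $1,279,980 × 0.00722 = $9,241.4556
Levies subtotal = $9,971.0442
After credit = $9,971.0442 − $2,295 = $7,676.0442
Total = $7,676.0442 + $1,061 = $8,737.0442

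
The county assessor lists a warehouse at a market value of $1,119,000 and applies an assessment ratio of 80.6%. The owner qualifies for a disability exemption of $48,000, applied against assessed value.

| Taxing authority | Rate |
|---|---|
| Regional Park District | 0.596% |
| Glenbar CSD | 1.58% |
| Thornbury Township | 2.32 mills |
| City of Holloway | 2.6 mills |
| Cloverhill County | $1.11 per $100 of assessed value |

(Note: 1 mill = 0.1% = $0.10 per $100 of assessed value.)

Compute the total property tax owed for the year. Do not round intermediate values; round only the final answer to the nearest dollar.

$32,261

Assessed value = $1,119,000 × 0.806 = $901,914
Taxable value = $901,914 − $48,000 = $853,914
Regional Park District: $853,914 × 0.00596 = $5,089.32744
Glenbar CSD: $853,914 × 0.0158 = $13,491.8412
Thornbury Township: $853,914 × 0.00232 = $1,981.08048
City of Holloway: $853,914 × 0.0026 = $2,220.1764
Cloverhill County: $853,914 × 0.0111 = $9,478.4454
Total = $32,260.87092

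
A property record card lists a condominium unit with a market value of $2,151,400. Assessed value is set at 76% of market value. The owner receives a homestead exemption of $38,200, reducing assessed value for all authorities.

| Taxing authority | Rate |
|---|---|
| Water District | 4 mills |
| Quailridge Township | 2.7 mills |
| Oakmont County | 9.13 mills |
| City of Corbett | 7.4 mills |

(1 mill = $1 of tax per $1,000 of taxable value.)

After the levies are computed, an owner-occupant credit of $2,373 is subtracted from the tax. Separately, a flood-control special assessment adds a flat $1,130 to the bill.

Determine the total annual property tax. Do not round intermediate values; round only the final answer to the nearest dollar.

Assessed value = $2,151,400 × 0.76 = $1,635,064
Taxable value = $1,635,064 − $38,200 = $1,596,864
Water District: $1,596,864 × 0.004 = $6,387.456
Quailridge Township: $1,596,864 × 0.0027 = $4,311.5328
Oakmont County: $1,596,864 × 0.00913 = $14,579.36832
City of Corbett: $1,596,864 × 0.0074 = $11,816.7936
Levies subtotal = $37,095.15072
After credit = $37,095.15072 − $2,373 = $34,722.15072
Total = $34,722.15072 + $1,130 = $35,852.15072

$35,852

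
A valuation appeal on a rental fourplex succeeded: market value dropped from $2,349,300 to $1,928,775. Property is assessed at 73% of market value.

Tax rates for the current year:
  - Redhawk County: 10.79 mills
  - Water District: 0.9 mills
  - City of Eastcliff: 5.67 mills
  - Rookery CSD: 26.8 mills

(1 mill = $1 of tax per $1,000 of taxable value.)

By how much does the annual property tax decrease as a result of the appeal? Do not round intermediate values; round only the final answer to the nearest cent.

Old assessed value = $2,349,300 × 0.73 = $1,714,989
New assessed value = $1,928,775 × 0.73 = $1,408,005.75
Combined rate = 0.01079 + 0.0009 + 0.00567 + 0.0268 = 0.04416
Old tax = $1,714,989 × 0.04416 = $75,733.91424
New tax = $1,408,005.75 × 0.04416 = $62,177.53392
Reduction = $75,733.91424 − $62,177.53392 = $13,556.38032

$13,556.38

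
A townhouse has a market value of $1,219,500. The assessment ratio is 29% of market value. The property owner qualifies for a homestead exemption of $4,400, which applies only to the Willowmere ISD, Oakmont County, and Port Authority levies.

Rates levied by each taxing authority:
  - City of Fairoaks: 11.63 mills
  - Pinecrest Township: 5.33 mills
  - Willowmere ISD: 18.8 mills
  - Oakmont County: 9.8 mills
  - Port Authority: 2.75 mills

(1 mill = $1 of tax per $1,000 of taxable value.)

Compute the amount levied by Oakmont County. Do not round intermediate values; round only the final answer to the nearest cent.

$3,422.70

Assessed value = $1,219,500 × 0.29 = $353,655
Oakmont County taxable value = $353,655 − $4,400 = $349,255
Oakmont County levy = $349,255 × 0.0098 = $3,422.699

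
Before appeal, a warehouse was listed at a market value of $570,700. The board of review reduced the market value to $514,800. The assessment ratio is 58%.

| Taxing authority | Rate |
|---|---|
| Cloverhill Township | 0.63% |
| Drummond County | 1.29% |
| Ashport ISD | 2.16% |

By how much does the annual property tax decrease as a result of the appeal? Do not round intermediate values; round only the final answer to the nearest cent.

$1,322.82

Old assessed value = $570,700 × 0.58 = $331,006
New assessed value = $514,800 × 0.58 = $298,584
Combined rate = 0.0063 + 0.0129 + 0.0216 = 0.0408
Old tax = $331,006 × 0.0408 = $13,505.0448
New tax = $298,584 × 0.0408 = $12,182.2272
Reduction = $13,505.0448 − $12,182.2272 = $1,322.8176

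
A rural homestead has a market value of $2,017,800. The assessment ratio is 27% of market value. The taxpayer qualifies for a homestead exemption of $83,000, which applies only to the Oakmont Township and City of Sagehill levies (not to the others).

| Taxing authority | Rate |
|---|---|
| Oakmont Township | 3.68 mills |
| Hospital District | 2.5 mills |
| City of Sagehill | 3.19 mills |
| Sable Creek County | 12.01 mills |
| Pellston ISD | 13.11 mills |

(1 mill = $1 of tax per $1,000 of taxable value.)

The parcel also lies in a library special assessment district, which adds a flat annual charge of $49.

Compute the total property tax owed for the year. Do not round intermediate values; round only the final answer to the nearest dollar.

Assessed value = $2,017,800 × 0.27 = $544,806
Oakmont Township: ($544,806 − $83,000) × 0.00368 = $461,806 × 0.00368 = $1,699.44608
Hospital District: $544,806 × 0.0025 = $1,362.015
City of Sagehill: ($544,806 − $83,000) × 0.00319 = $461,806 × 0.00319 = $1,473.16114
Sable Creek County: $544,806 × 0.01201 = $6,543.12006
Pellston ISD: $544,806 × 0.01311 = $7,142.40666
Levies subtotal = $18,220.14894
Total = $18,220.14894 + $49 = $18,269.14894

$18,269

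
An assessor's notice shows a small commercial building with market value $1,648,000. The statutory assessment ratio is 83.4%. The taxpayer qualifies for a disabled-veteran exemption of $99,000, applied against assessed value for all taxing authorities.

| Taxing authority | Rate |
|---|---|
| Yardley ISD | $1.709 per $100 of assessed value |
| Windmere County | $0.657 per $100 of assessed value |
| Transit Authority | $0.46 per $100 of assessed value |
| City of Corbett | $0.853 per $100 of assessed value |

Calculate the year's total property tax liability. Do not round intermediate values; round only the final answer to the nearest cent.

Assessed value = $1,648,000 × 0.834 = $1,374,432
Taxable value = $1,374,432 − $99,000 = $1,275,432
Yardley ISD: $1,275,432 × 0.01709 = $21,797.13288
Windmere County: $1,275,432 × 0.00657 = $8,379.58824
Transit Authority: $1,275,432 × 0.0046 = $5,866.9872
City of Corbett: $1,275,432 × 0.00853 = $10,879.43496
Total = $21,797.13288 + $8,379.58824 + $5,866.9872 + $10,879.43496 = $46,923.14328

$46,923.14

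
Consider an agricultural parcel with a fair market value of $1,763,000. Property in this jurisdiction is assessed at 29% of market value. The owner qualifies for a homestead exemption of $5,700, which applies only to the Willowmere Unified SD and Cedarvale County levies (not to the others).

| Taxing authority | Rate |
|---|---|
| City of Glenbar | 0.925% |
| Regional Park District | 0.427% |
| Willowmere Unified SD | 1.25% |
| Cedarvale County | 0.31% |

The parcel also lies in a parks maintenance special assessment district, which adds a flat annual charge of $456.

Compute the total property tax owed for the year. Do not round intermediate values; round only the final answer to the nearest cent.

$15,255.26

Assessed value = $1,763,000 × 0.29 = $511,270
City of Glenbar: $511,270 × 0.00925 = $4,729.2475
Regional Park District: $511,270 × 0.00427 = $2,183.1229
Willowmere Unified SD: ($511,270 − $5,700) × 0.0125 = $505,570 × 0.0125 = $6,319.625
Cedarvale County: ($511,270 − $5,700) × 0.0031 = $505,570 × 0.0031 = $1,567.267
Levies subtotal = $14,799.2624
Total = $14,799.2624 + $456 = $15,255.2624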